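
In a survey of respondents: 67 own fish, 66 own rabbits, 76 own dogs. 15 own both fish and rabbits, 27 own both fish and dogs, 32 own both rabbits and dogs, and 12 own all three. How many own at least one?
|A∪B∪C| = 67+66+76-15-27-32+12 = 147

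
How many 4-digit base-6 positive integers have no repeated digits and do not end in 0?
Last digit: 5 nonzero choices. First digit: 4 (nonzero, ≠last). Middle 2: P(4,2) = 12. Total = 240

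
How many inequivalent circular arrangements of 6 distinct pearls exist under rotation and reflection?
(6-1)!/2 = 120/2 = 60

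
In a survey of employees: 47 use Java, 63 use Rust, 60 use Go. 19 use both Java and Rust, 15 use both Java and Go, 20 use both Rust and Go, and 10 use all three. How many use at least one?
|A∪B∪C| = 47+63+60-19-15-20+10 = 126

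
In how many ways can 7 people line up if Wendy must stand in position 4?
Fix one position: (7-1)! = 720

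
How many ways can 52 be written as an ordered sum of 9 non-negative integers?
C(52+9-1, 9-1) = C(60, 8) = 2558620845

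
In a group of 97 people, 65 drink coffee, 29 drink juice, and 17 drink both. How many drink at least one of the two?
|A∪B| = |A| + |B| - |A∩B| = 65 + 29 - 17 = 77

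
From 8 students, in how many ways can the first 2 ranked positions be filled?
P(8,2) = 8!/(8-2)! = 56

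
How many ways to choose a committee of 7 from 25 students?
C(25,7) = 25!/(7!×18!) = 480700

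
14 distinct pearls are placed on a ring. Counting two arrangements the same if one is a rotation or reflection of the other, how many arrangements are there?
(14-1)!/2 = 6227020800/2 = 3113510400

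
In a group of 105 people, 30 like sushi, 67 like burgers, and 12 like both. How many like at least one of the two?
|A∪B| = |A| + |B| - |A∩B| = 30 + 67 - 12 = 85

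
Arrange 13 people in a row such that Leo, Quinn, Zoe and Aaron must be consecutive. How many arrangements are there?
Treat the 4 as one block: (13-4+1)! × 4! = 3628800 × 24 = 87091200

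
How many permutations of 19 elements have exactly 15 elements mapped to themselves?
Choose the 15 fixed points C(19,15) = 3876, derange the rest: !4 = Σ_{j=0}^{4} (-1)^j·4!/j! = 24 - 24 + 12 - 4 + 1 = 9. Product = 3876 × 9 = 34884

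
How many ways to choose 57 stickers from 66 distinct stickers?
C(66,57) = 66!/(57!×9!) = 37014131440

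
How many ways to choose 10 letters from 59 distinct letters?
C(59,10) = 59!/(10!×49!) = 62828356305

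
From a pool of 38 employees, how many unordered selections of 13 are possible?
C(38,13) = 38!/(13!×25!) = 5414950296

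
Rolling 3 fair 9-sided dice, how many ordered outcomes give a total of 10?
Coefficient of x^10 in (x + x² + ... + x^9)^3. By inclusion-exclusion on dice exceeding 9: Σ_j (-1)^j C(3,j)·C(10-1-9j, 2) = C(3,0)·C(9,2) = 1·36 = 36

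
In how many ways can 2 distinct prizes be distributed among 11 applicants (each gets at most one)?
P(11,2) = 11!/(11-2)! = 110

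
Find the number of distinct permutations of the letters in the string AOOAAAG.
7! / (1! × 4! × 2!) = 105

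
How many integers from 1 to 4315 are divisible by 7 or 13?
⌊4315/7⌋ + ⌊4315/13⌋ - ⌊4315/91⌋ = 616 + 331 - 47 = 900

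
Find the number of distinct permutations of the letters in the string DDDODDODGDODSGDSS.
17! / (2! × 3! × 3! × 9!) = 13613600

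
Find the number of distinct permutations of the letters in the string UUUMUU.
6! / (1! × 5!) = 6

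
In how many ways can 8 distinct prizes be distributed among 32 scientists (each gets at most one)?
P(32,8) = 32!/(32-8)! = 424097856000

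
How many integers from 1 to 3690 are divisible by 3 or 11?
⌊3690/3⌋ + ⌊3690/11⌋ - ⌊3690/33⌋ = 1230 + 335 - 111 = 1454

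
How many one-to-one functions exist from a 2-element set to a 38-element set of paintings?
P(38,2) = 38!/(38-2)! = 1406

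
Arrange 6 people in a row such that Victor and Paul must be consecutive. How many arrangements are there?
Treat the 2 as one block: (6-2+1)! × 2! = 120 × 2 = 240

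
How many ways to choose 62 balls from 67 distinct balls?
C(67,62) = 67!/(62!×5!) = 9657648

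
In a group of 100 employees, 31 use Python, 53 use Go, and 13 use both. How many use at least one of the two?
|A∪B| = |A| + |B| - |A∩B| = 31 + 53 - 13 = 71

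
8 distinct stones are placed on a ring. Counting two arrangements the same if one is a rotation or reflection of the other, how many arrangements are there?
(8-1)!/2 = 5040/2 = 2520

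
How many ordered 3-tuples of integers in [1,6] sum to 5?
Coefficient of x^5 in (x + x² + ... + x^6)^3. By inclusion-exclusion on dice exceeding 6: Σ_j (-1)^j C(3,j)·C(5-1-6j, 2) = C(3,0)·C(4,2) = 1·6 = 6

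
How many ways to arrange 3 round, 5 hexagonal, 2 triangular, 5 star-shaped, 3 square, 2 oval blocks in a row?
20! / (3! × 5! × 2! × 5! × 3! × 2!) = 1173274502400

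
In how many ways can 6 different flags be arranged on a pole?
6! = 720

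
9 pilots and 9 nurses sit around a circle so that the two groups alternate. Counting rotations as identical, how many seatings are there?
Fix one of the pilots: (9-1)! ways for the remaining pilots, × 9! ways for the nurses = 40320 × 362880 = 14631321600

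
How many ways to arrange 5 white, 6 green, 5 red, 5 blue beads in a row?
21! / (5! × 6! × 5! × 5!) = 41064607584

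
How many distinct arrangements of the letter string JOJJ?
4! / (3! × 1!) = 4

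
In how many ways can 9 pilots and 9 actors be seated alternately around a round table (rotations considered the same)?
Fix one of the pilots: (9-1)! ways for the remaining pilots, × 9! ways for the actors = 40320 × 362880 = 14631321600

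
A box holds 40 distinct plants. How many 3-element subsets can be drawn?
C(40,3) = 40!/(3!×37!) = 9880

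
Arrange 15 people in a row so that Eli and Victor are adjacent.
Treat as block: (15-1)! × 2! = 87178291200 × 2 = 174356582400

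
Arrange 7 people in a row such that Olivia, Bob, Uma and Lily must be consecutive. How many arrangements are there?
Treat the 4 as one block: (7-4+1)! × 4! = 24 × 24 = 576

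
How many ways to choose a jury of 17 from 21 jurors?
C(21,17) = 21!/(17!×4!) = 5985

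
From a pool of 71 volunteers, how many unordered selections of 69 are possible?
C(71,69) = 71!/(69!×2!) = 2485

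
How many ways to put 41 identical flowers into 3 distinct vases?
C(41+3-1, 3-1) = C(43, 2) = 903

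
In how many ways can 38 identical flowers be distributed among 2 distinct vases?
C(38+2-1, 2-1) = C(39, 1) = 39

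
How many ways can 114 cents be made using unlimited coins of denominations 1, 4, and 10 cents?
Coefficient of x^114 in 1/(1-x^1) · 1/(1-x^4) · 1/(1-x^10). Case on j = number of 10-cent coins (j = 0..11); remainder r = 114 - 10j is made from {1,4} in ⌊r/4⌋+1 ways. r = 114, 104, 94, 84, 74, 64, 54, 44, 34, 24, 14, 4 → 29 + 27 + 24 + 22 + 19 + 17 + 14 + 12 + 9 + 7 + 4 + 2 = 186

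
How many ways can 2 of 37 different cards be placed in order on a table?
P(37,2) = 37!/(37-2)! = 1332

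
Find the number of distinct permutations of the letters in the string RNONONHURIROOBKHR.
17! / (4! × 4! × 2! × 1! × 1! × 3! × 1! × 1!) = 51459408000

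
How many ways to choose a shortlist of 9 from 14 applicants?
C(14,9) = 14!/(9!×5!) = 2002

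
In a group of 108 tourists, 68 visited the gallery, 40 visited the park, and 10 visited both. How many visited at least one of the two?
|A∪B| = |A| + |B| - |A∩B| = 68 + 40 - 10 = 98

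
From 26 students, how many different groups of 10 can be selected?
C(26,10) = 26!/(10!×16!) = 5311735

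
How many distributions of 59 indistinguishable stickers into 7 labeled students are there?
C(59+7-1, 7-1) = C(65, 6) = 82598880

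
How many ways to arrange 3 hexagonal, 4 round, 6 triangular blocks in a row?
13! / (3! × 4! × 6!) = 60060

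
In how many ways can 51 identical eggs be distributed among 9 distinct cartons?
C(51+9-1, 9-1) = C(59, 8) = 2217471399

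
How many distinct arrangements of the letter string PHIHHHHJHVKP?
12! / (6! × 1! × 1! × 1! × 1! × 2!) = 332640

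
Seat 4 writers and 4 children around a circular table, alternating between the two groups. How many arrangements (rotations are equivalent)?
Fix one of the writers: (4-1)! ways for the remaining writers, × 4! ways for the children = 6 × 24 = 144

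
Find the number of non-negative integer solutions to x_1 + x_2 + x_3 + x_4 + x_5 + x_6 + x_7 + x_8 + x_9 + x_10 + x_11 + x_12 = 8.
C(8+12-1, 12-1) = C(19, 11) = 75582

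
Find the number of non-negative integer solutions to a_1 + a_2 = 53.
C(53+2-1, 2-1) = C(54, 1) = 54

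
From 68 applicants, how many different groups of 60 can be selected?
C(68,60) = 68!/(60!×8!) = 7392009768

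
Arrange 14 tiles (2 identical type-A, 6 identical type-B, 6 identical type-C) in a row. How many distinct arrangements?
14! / (2! × 6! × 6!) = 84084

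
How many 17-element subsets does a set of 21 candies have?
C(21,17) = 21!/(17!×4!) = 5985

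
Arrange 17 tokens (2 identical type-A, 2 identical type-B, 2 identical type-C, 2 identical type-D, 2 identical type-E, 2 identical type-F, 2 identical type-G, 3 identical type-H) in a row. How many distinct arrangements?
17! / (2! × 2! × 2! × 2! × 2! × 2! × 2! × 3!) = 463134672000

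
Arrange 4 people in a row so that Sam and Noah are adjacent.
Treat as block: (4-1)! × 2! = 6 × 2 = 12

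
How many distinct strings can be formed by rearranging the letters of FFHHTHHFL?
9! / (1! × 4! × 1! × 3!) = 2520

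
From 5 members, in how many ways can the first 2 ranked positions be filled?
P(5,2) = 5!/(5-2)! = 20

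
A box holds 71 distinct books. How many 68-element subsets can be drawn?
C(71,68) = 71!/(68!×3!) = 57155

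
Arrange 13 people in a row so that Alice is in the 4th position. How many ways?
Fix one position: (13-1)! = 479001600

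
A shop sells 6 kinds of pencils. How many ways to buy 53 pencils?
C(53+6-1, 6-1) = C(58, 5) = 4582116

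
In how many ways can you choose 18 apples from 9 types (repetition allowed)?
C(18+9-1, 9-1) = C(26, 8) = 1562275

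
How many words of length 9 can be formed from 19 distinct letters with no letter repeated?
P(19,9) = 19!/(19-9)! = 33522128640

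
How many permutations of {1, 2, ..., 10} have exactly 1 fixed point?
Choose the 1 fixed point C(10,1) = 10, derange the rest: !9 = Σ_{j=0}^{9} (-1)^j·9!/j! = 362880 - 362880 + 181440 - 60480 + 15120 - 3024 + 504 - 72 + 9 - 1 = 133496. Product = 10 × 133496 = 1334960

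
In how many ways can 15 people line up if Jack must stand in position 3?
Fix one position: (15-1)! = 87178291200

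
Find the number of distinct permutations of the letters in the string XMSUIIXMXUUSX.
13! / (2! × 2! × 3! × 2! × 4!) = 5405400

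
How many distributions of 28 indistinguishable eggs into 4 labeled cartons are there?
C(28+4-1, 4-1) = C(31, 3) = 4495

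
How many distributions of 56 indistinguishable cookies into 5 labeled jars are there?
C(56+5-1, 5-1) = C(60, 4) = 487635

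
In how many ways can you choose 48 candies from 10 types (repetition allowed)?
C(48+10-1, 10-1) = C(57, 9) = 8996462475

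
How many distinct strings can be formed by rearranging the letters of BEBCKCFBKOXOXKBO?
16! / (2! × 3! × 3! × 1! × 2! × 4! × 1!) = 6054048000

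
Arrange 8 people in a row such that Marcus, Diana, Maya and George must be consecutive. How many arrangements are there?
Treat the 4 as one block: (8-4+1)! × 4! = 120 × 24 = 2880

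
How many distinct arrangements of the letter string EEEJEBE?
7! / (1! × 5! × 1!) = 42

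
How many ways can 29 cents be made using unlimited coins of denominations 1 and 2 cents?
Coefficient of x^29 in 1/(1-x^1) · 1/(1-x^2). Use j coins of 2 for j = 0..⌊29/2⌋ = 14, the rest in 1s: 14 + 1 = 15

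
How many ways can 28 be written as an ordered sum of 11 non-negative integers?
C(28+11-1, 11-1) = C(38, 10) = 472733756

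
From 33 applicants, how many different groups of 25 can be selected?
C(33,25) = 33!/(25!×8!) = 13884156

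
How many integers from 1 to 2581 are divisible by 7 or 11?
⌊2581/7⌋ + ⌊2581/11⌋ - ⌊2581/77⌋ = 368 + 234 - 33 = 569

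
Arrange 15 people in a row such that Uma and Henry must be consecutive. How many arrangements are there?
Treat the 2 as one block: (15-2+1)! × 2! = 87178291200 × 2 = 174356582400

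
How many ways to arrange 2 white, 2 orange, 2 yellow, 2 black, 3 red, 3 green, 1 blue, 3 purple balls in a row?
18! / (2! × 2! × 2! × 2! × 3! × 3! × 1! × 3!) = 1852538688000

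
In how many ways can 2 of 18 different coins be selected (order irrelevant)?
C(18,2) = 18!/(2!×16!) = 153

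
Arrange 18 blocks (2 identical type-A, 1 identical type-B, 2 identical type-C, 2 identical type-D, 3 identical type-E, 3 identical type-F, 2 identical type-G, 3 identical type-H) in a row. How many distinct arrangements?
18! / (2! × 1! × 2! × 2! × 3! × 3! × 2! × 3!) = 1852538688000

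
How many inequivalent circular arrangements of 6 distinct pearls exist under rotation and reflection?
(6-1)!/2 = 120/2 = 60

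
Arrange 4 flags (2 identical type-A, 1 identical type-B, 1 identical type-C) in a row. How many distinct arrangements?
4! / (2! × 1! × 1!) = 12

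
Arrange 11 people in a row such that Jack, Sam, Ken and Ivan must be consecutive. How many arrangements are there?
Treat the 4 as one block: (11-4+1)! × 4! = 40320 × 24 = 967680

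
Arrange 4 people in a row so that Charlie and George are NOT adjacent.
Total - adjacent = 4! - (4-1)!×2 = 24 - 12 = 12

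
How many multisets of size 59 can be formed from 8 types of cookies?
C(59+8-1, 8-1) = C(66, 7) = 778789440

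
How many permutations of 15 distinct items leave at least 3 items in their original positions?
Exactly j fixed points: C(15,j)·!(15-j); sum over j ≥ 3 (derangement numbers via !m = (m-1)·(!(m-1) + !(m-2)): !0..!12 = 1, 0, 1, 2, 9, 44, 265, 1854, 14833, 133496, 1334961, 14684570, 176214841). Σ_{j=3}^{15} C(15,j)·!(15-j) = C(15,3)·!12 + C(15,4)·!11 + C(15,5)·!10 + C(15,6)·!9 + C(15,7)·!8 + C(15,8)·!7 + C(15,9)·!6 + C(15,10)·!5 + C(15,11)·!4 + C(15,12)·!3 + C(15,13)·!2 + C(15,14)·!1 + C(15,15)·!0 = 455·176214841 + 1365·14684570 + 3003·1334961 + 5005·133496 + 6435·14833 + 6435·1854 + 5005·265 + 3003·44 + 1365·9 + 455·2 + 105·1 + 15·0 + 1·1 = 105008078671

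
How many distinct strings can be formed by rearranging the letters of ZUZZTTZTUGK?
11! / (3! × 2! × 1! × 1! × 4!) = 138600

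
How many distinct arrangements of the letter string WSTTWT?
6! / (3! × 2! × 1!) = 60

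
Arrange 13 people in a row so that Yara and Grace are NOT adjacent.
Total - adjacent = 13! - (13-1)!×2 = 6227020800 - 958003200 = 5269017600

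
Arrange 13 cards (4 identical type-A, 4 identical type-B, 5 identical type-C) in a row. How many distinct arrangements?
13! / (4! × 4! × 5!) = 90090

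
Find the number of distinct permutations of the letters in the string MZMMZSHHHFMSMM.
14! / (2! × 3! × 6! × 1! × 2!) = 5045040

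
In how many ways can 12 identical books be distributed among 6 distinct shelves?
C(12+6-1, 6-1) = C(17, 5) = 6188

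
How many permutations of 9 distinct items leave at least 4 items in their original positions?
Exactly j fixed points: C(9,j)·!(9-j); sum over j ≥ 4 (derangement numbers via !m = (m-1)·(!(m-1) + !(m-2)): !0..!5 = 1, 0, 1, 2, 9, 44). Σ_{j=4}^{9} C(9,j)·!(9-j) = C(9,4)·!5 + C(9,5)·!4 + C(9,6)·!3 + C(9,7)·!2 + C(9,8)·!1 + C(9,9)·!0 = 126·44 + 126·9 + 84·2 + 36·1 + 9·0 + 1·1 = 6883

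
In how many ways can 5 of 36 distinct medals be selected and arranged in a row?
P(36,5) = 36!/(36-5)! = 45239040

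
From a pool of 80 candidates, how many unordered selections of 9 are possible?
C(80,9) = 80!/(9!×71!) = 231900297200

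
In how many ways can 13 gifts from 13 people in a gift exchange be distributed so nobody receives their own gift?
!13 = Σ_{j=0}^{13} (-1)^j·13!/j! = 6227020800 - 6227020800 + 3113510400 - 1037836800 + 259459200 - 51891840 + 8648640 - 1235520 + 154440 - 17160 + 1716 - 156 + 13 - 1 = 2290792932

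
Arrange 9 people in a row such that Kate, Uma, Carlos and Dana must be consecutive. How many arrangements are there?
Treat the 4 as one block: (9-4+1)! × 4! = 720 × 24 = 17280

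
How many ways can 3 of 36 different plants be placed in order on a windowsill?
P(36,3) = 36!/(36-3)! = 42840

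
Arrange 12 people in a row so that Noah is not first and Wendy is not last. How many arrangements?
By inclusion-exclusion: 12! - 2×(12-1)! + (12-2)! = 479001600 - 79833600 + 3628800 = 402796800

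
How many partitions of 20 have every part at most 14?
Let r_j(i) = number of partitions of i into parts ≤ j, for i = 0..20. r_1(i) = 1 for all i; r_j(i) = r_{j-1}(i) + r_j(i-j). Rows j = 2..14: ≤2: 1 1 2 2 3 3 4 4 5 5 6 6 7 7 8 8 9 9 10 10 11; ≤3: 1 1 2 3 4 5 7 8 10 12 14 16 19 21 24 27 30 33 37 40 44; ≤4: 1 1 2 3 5 6 9 11 15 18 23 27 34 39 47 54 64 72 84 94 108; ≤5: 1 1 2 3 5 7 10 13 18 23 30 37 47 57 70 84 101 119 141 164 192; ≤6: 1 1 2 3 5 7 11 14 20 26 35 44 58 71 90 110 136 163 199 235 282; ≤7: 1 1 2 3 5 7 11 15 21 28 38 49 65 82 105 131 164 201 248 300 364; ≤8: 1 1 2 3 5 7 11 15 22 29 40 52 70 89 116 146 186 230 288 352 434; ≤9: 1 1 2 3 5 7 11 15 22 30 41 54 73 94 123 157 201 252 318 393 488; ≤10: 1 1 2 3 5 7 11 15 22 30 42 55 75 97 128 164 212 267 340 423 530; ≤11: 1 1 2 3 5 7 11 15 22 30 42 56 76 99 131 169 219 278 355 445 560; ≤12: 1 1 2 3 5 7 11 15 22 30 42 56 77 100 133 172 224 285 366 460 582; ≤13: 1 1 2 3 5 7 11 15 22 30 42 56 77 101 134 174 227 290 373 471 597; ≤14: 1 1 2 3 5 7 11 15 22 30 42 56 77 101 135 175 229 293 378 478 608. r_14(20) = 608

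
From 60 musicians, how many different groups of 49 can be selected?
C(60,49) = 60!/(49!×11!) = 342700125300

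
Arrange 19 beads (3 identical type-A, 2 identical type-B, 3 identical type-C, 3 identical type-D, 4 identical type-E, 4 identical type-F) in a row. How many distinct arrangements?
19! / (3! × 2! × 3! × 3! × 4! × 4!) = 488864376000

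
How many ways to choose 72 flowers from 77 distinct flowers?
C(77,72) = 77!/(72!×5!) = 19757815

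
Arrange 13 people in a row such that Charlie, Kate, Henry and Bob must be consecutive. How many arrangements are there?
Treat the 4 as one block: (13-4+1)! × 4! = 3628800 × 24 = 87091200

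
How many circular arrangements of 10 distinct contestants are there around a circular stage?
Circular: fix one position, arrange the rest. (10-1)! = 362880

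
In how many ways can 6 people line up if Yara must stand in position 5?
Fix one position: (6-1)! = 120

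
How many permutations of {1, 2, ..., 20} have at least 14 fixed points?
Exactly j fixed points: C(20,j)·!(20-j); sum over j ≥ 14 (derangement numbers via !m = (m-1)·(!(m-1) + !(m-2)): !0..!6 = 1, 0, 1, 2, 9, 44, 265). Σ_{j=14}^{20} C(20,j)·!(20-j) = C(20,14)·!6 + C(20,15)·!5 + C(20,16)·!4 + C(20,17)·!3 + C(20,18)·!2 + C(20,19)·!1 + C(20,20)·!0 = 38760·265 + 15504·44 + 4845·9 + 1140·2 + 190·1 + 20·0 + 1·1 = 10999652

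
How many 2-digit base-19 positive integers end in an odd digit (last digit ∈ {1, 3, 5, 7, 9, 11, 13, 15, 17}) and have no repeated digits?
Last∈{1,3,5,7,9,11,13,15,17}. Last=0: 0. Last nonzero: 9×17×P(17,0) = 153. Total = 153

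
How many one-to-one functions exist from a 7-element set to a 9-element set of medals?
P(9,7) = 9!/(9-7)! = 181440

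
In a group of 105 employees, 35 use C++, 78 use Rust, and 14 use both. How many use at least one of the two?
|A∪B| = |A| + |B| - |A∩B| = 35 + 78 - 14 = 99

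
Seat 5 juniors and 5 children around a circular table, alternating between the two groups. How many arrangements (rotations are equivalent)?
Fix one of the juniors: (5-1)! ways for the remaining juniors, × 5! ways for the children = 24 × 120 = 2880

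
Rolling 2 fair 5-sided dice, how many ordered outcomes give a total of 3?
Coefficient of x^3 in (x + x² + ... + x^5)^2. By inclusion-exclusion on dice exceeding 5: Σ_j (-1)^j C(2,j)·C(3-1-5j, 1) = C(2,0)·C(2,1) = 1·2 = 2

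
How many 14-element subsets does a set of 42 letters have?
C(42,14) = 42!/(14!×28!) = 52860229080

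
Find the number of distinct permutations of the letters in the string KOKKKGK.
7! / (5! × 1! × 1!) = 42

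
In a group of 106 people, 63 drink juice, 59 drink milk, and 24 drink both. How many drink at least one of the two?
|A∪B| = |A| + |B| - |A∩B| = 63 + 59 - 24 = 98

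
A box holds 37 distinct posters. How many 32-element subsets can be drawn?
C(37,32) = 37!/(32!×5!) = 435897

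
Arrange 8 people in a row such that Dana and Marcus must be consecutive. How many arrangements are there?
Treat the 2 as one block: (8-2+1)! × 2! = 5040 × 2 = 10080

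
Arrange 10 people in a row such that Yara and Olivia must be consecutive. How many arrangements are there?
Treat the 2 as one block: (10-2+1)! × 2! = 362880 × 2 = 725760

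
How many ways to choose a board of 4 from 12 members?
C(12,4) = 12!/(4!×8!) = 495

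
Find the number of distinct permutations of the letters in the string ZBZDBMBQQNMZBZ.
14! / (1! × 4! × 2! × 2! × 1! × 4!) = 37837800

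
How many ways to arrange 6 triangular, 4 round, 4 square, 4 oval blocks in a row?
18! / (6! × 4! × 4! × 4!) = 643242600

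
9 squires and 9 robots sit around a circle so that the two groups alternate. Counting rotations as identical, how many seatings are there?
Fix one of the squires: (9-1)! ways for the remaining squires, × 9! ways for the robots = 40320 × 362880 = 14631321600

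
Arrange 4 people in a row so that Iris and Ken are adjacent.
Treat as block: (4-1)! × 2! = 6 × 2 = 12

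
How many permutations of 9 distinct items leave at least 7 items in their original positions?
Exactly j fixed points: C(9,j)·!(9-j); sum over j ≥ 7 (derangement numbers via !m = (m-1)·(!(m-1) + !(m-2)): !0..!2 = 1, 0, 1). Σ_{j=7}^{9} C(9,j)·!(9-j) = C(9,7)·!2 + C(9,8)·!1 + C(9,9)·!0 = 36·1 + 9·0 + 1·1 = 37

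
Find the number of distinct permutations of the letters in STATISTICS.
10! / (3! × 3! × 1! × 2! × 1!) = 50400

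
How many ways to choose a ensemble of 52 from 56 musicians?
C(56,52) = 56!/(52!×4!) = 367290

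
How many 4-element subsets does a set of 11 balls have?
C(11,4) = 11!/(4!×7!) = 330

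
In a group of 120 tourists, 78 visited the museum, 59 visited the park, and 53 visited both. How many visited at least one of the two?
|A∪B| = |A| + |B| - |A∩B| = 78 + 59 - 53 = 84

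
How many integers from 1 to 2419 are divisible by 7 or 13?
⌊2419/7⌋ + ⌊2419/13⌋ - ⌊2419/91⌋ = 345 + 186 - 26 = 505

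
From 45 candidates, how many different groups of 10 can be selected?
C(45,10) = 45!/(10!×35!) = 3190187286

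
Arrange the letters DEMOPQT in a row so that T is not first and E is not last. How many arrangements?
By inclusion-exclusion: 7! - 2×(7-1)! + (7-2)! = 5040 - 1440 + 120 = 3720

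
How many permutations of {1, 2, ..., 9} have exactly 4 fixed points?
Choose the 4 fixed points C(9,4) = 126, derange the rest: !5 = Σ_{j=0}^{5} (-1)^j·5!/j! = 120 - 120 + 60 - 20 + 5 - 1 = 44. Product = 126 × 44 = 5544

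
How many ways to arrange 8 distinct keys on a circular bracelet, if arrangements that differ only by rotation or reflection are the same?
(8-1)!/2 = 5040/2 = 2520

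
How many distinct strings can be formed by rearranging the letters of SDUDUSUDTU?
10! / (4! × 1! × 3! × 2!) = 12600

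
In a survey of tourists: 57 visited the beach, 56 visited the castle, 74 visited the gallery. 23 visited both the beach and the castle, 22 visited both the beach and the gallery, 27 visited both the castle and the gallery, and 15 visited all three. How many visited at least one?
|A∪B∪C| = 57+56+74-23-22-27+15 = 130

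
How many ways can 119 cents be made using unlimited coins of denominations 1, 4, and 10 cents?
Coefficient of x^119 in 1/(1-x^1) · 1/(1-x^4) · 1/(1-x^10). Case on j = number of 10-cent coins (j = 0..11); remainder r = 119 - 10j is made from {1,4} in ⌊r/4⌋+1 ways. r = 119, 109, 99, 89, 79, 69, 59, 49, 39, 29, 19, 9 → 30 + 28 + 25 + 23 + 20 + 18 + 15 + 13 + 10 + 8 + 5 + 3 = 198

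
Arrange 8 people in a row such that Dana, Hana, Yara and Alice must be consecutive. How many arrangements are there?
Treat the 4 as one block: (8-4+1)! × 4! = 120 × 24 = 2880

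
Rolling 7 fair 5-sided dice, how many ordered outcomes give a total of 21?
Coefficient of x^21 in (x + x² + ... + x^5)^7. By inclusion-exclusion on dice exceeding 5: Σ_j (-1)^j C(7,j)·C(21-1-5j, 6) = C(7,0)·C(20,6) - C(7,1)·C(15,6) + C(7,2)·C(10,6) = 1·38760 - 7·5005 + 21·210 = 8135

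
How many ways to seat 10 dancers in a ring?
Circular: fix one position, arrange the rest. (10-1)! = 362880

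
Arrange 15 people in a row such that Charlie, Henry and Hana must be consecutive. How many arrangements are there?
Treat the 3 as one block: (15-3+1)! × 3! = 6227020800 × 6 = 37362124800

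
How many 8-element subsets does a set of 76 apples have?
C(76,8) = 76!/(8!×68!) = 18855883575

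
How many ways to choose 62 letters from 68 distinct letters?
C(68,62) = 68!/(62!×6!) = 109453344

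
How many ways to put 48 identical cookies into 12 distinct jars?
C(48+12-1, 12-1) = C(59, 11) = 279871768995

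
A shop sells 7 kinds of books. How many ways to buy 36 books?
C(36+7-1, 7-1) = C(42, 6) = 5245786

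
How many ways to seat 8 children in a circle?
Circular: fix one position, arrange the rest. (8-1)! = 5040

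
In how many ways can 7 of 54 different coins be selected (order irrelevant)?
C(54,7) = 54!/(7!×47!) = 177100560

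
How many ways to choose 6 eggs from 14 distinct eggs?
C(14,6) = 14!/(6!×8!) = 3003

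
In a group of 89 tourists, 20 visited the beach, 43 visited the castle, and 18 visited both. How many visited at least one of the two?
|A∪B| = |A| + |B| - |A∩B| = 20 + 43 - 18 = 45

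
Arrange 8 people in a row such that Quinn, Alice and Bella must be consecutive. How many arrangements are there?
Treat the 3 as one block: (8-3+1)! × 3! = 720 × 6 = 4320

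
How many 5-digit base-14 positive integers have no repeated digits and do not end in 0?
Last digit: 13 nonzero choices. First digit: 12 (nonzero, ≠last). Middle 3: P(12,3) = 1320. Total = 205920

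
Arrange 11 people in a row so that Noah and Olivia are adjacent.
Treat as block: (11-1)! × 2! = 3628800 × 2 = 7257600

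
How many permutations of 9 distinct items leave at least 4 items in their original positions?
Exactly j fixed points: C(9,j)·!(9-j); sum over j ≥ 4 (derangement numbers via !m = (m-1)·(!(m-1) + !(m-2)): !0..!5 = 1, 0, 1, 2, 9, 44). Σ_{j=4}^{9} C(9,j)·!(9-j) = C(9,4)·!5 + C(9,5)·!4 + C(9,6)·!3 + C(9,7)·!2 + C(9,8)·!1 + C(9,9)·!0 = 126·44 + 126·9 + 84·2 + 36·1 + 9·0 + 1·1 = 6883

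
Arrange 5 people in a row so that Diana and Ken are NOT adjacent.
Total - adjacent = 5! - (5-1)!×2 = 120 - 48 = 72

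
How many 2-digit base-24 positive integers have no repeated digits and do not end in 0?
Last digit: 23 nonzero choices. First digit: 22 (nonzero, ≠last). Middle 0: P(22,0) = 1. Total = 506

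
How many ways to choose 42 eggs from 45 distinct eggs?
C(45,42) = 45!/(42!×3!) = 14190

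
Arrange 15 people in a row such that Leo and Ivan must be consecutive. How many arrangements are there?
Treat the 2 as one block: (15-2+1)! × 2! = 87178291200 × 2 = 174356582400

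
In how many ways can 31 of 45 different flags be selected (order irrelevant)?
C(45,31) = 45!/(31!×14!) = 166871334960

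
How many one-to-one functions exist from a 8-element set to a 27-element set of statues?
P(27,8) = 27!/(27-8)! = 89513424000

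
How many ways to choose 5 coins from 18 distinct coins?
C(18,5) = 18!/(5!×13!) = 8568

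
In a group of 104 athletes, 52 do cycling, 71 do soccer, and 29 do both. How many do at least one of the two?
|A∪B| = |A| + |B| - |A∩B| = 52 + 71 - 29 = 94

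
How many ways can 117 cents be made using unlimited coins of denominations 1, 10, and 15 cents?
Coefficient of x^117 in 1/(1-x^1) · 1/(1-x^10) · 1/(1-x^15). Case on j = number of 15-cent coins (j = 0..7); remainder r = 117 - 15j is made from {1,10} in ⌊r/10⌋+1 ways. r = 117, 102, 87, 72, 57, 42, 27, 12 → 12 + 11 + 9 + 8 + 6 + 5 + 3 + 2 = 56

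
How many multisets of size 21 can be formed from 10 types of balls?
C(21+10-1, 10-1) = C(30, 9) = 14307150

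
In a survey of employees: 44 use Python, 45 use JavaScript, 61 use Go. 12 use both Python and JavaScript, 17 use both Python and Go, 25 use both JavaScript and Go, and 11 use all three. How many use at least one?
|A∪B∪C| = 44+45+61-12-17-25+11 = 107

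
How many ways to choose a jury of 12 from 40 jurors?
C(40,12) = 40!/(12!×28!) = 5586853480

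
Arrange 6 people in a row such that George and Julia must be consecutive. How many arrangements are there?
Treat the 2 as one block: (6-2+1)! × 2! = 120 × 2 = 240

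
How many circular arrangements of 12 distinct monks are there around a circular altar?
Circular: fix one position, arrange the rest. (12-1)! = 39916800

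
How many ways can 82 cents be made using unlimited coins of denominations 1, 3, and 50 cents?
Coefficient of x^82 in 1/(1-x^1) · 1/(1-x^3) · 1/(1-x^50). Case on j = number of 50-cent coins (j = 0..1); remainder r = 82 - 50j is made from {1,3} in ⌊r/3⌋+1 ways. r = 82, 32 → 28 + 11 = 39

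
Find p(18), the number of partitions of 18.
Pentagonal recurrence p(n) = p(n-1) + p(n-2) - p(n-5) - p(n-7) + p(n-12) + p(n-15) - ... gives p(0..17) = 1, 1, 2, 3, 5, 7, 11, 15, 22, 30, 42, 56, 77, 101, 135, 176, 231, 297. p(18) = p(17) + p(16) - p(13) - p(11) + p(6) + p(3) = 297 + 231 - 101 - 56 + 11 + 3 = 385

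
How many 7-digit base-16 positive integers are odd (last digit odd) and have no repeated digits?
Last∈{1,3,5,7,9,11,13,15}. Last=0: 0. Last nonzero: 8×14×P(14,5) = 26906880. Total = 26906880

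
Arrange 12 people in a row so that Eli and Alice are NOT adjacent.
Total - adjacent = 12! - (12-1)!×2 = 479001600 - 79833600 = 399168000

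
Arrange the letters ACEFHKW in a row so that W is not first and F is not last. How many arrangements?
By inclusion-exclusion: 7! - 2×(7-1)! + (7-2)! = 5040 - 1440 + 120 = 3720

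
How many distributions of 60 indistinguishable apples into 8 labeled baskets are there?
C(60+8-1, 8-1) = C(67, 7) = 869648208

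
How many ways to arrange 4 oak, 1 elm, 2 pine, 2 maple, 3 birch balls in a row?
12! / (4! × 1! × 2! × 2! × 3!) = 831600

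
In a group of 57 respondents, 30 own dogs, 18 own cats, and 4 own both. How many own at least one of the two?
|A∪B| = |A| + |B| - |A∩B| = 30 + 18 - 4 = 44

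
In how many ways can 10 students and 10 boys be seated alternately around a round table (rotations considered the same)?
Fix one of the students: (10-1)! ways for the remaining students, × 10! ways for the boys = 362880 × 3628800 = 1316818944000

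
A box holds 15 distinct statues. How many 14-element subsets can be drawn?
C(15,14) = 15!/(14!×1!) = 15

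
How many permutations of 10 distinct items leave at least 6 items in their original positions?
Exactly j fixed points: C(10,j)·!(10-j); sum over j ≥ 6 (derangement numbers via !m = (m-1)·(!(m-1) + !(m-2)): !0..!4 = 1, 0, 1, 2, 9). Σ_{j=6}^{10} C(10,j)·!(10-j) = C(10,6)·!4 + C(10,7)·!3 + C(10,8)·!2 + C(10,9)·!1 + C(10,10)·!0 = 210·9 + 120·2 + 45·1 + 10·0 + 1·1 = 2176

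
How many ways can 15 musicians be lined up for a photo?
15! = 1307674368000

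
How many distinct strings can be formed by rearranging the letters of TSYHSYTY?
8! / (3! × 1! × 2! × 2!) = 1680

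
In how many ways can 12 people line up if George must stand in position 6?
Fix one position: (12-1)! = 39916800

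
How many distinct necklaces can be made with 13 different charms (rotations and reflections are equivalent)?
(13-1)!/2 = 479001600/2 = 239500800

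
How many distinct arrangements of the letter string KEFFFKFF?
8! / (2! × 5! × 1!) = 168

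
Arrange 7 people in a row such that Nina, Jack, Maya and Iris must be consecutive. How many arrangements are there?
Treat the 4 as one block: (7-4+1)! × 4! = 24 × 24 = 576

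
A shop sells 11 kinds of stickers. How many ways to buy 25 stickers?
C(25+11-1, 11-1) = C(35, 10) = 183579396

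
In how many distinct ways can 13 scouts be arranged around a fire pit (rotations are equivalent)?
Circular: fix one position, arrange the rest. (13-1)! = 479001600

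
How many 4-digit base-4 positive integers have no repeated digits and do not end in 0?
Last digit: 3 nonzero choices. First digit: 2 (nonzero, ≠last). Middle 2: P(2,2) = 2. Total = 12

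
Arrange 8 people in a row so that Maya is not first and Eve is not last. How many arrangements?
By inclusion-exclusion: 8! - 2×(8-1)! + (8-2)! = 40320 - 10080 + 720 = 30960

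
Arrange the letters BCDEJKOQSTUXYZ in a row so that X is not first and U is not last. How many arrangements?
By inclusion-exclusion: 14! - 2×(14-1)! + (14-2)! = 87178291200 - 12454041600 + 479001600 = 75203251200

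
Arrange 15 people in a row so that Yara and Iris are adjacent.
Treat as block: (15-1)! × 2! = 87178291200 × 2 = 174356582400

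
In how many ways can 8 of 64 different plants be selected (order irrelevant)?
C(64,8) = 64!/(8!×56!) = 4426165368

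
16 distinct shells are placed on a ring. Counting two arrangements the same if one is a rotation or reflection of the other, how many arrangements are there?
(16-1)!/2 = 1307674368000/2 = 653837184000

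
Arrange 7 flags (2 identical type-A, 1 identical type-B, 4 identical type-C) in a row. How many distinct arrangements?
7! / (2! × 1! × 4!) = 105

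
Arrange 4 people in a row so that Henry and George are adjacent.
Treat as block: (4-1)! × 2! = 6 × 2 = 12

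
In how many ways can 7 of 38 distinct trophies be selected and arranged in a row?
P(38,7) = 38!/(38-7)! = 63606090240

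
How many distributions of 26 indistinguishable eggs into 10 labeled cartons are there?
C(26+10-1, 10-1) = C(35, 9) = 70607460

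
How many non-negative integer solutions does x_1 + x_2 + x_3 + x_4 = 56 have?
C(56+4-1, 4-1) = C(59, 3) = 32509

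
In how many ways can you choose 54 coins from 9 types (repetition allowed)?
C(54+9-1, 9-1) = C(62, 8) = 3381098545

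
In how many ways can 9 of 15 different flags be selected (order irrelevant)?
C(15,9) = 15!/(9!×6!) = 5005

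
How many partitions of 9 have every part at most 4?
Let r_j(i) = number of partitions of i into parts ≤ j, for i = 0..9. r_1(i) = 1 for all i; r_j(i) = r_{j-1}(i) + r_j(i-j). Rows j = 2..4: ≤2: 1 1 2 2 3 3 4 4 5 5; ≤3: 1 1 2 3 4 5 7 8 10 12; ≤4: 1 1 2 3 5 6 9 11 15 18. r_4(9) = 18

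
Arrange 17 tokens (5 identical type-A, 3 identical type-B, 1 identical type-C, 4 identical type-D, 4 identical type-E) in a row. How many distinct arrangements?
17! / (5! × 3! × 1! × 4! × 4!) = 857656800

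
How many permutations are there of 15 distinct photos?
15! = 1307674368000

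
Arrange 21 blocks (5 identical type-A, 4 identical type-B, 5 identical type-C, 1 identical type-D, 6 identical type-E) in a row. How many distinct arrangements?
21! / (5! × 4! × 5! × 1! × 6!) = 205323037920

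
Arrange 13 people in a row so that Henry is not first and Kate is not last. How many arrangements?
By inclusion-exclusion: 13! - 2×(13-1)! + (13-2)! = 6227020800 - 958003200 + 39916800 = 5308934400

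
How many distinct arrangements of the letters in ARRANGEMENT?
11! / (2! × 2! × 2! × 1! × 2! × 1! × 1!) = 2494800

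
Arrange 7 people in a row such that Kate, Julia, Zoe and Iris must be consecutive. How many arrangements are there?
Treat the 4 as one block: (7-4+1)! × 4! = 24 × 24 = 576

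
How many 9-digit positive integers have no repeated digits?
First digit: 9 choices (nonzero). Then descending: 9 × 9 × 8 × 7 × 6 × 5 × 4 × 3 × 2 = 3265920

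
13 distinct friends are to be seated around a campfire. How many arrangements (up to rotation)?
Circular: fix one position, arrange the rest. (13-1)! = 479001600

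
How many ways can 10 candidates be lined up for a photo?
10! = 3628800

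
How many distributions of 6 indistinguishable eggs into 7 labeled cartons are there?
C(6+7-1, 7-1) = C(12, 6) = 924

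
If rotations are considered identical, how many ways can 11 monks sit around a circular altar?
Circular: fix one position, arrange the rest. (11-1)! = 3628800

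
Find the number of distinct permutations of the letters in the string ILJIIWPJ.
8! / (1! × 2! × 3! × 1! × 1!) = 3360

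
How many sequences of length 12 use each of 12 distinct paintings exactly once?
12! = 479001600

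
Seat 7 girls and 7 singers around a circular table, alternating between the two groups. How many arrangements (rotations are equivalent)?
Fix one of the girls: (7-1)! ways for the remaining girls, × 7! ways for the singers = 720 × 5040 = 3628800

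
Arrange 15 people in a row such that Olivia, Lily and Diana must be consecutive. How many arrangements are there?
Treat the 3 as one block: (15-3+1)! × 3! = 6227020800 × 6 = 37362124800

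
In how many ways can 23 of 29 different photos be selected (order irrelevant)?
C(29,23) = 29!/(23!×6!) = 475020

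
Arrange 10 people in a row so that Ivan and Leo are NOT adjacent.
Total - adjacent = 10! - (10-1)!×2 = 3628800 - 725760 = 2903040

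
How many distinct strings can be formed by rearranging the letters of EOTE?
4! / (1! × 1! × 2!) = 12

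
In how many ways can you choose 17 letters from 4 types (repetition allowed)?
C(17+4-1, 4-1) = C(20, 3) = 1140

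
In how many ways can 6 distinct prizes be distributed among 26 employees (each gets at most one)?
P(26,6) = 26!/(26-6)! = 165765600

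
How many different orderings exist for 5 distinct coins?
5! = 120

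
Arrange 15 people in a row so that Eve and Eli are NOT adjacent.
Total - adjacent = 15! - (15-1)!×2 = 1307674368000 - 174356582400 = 1133317785600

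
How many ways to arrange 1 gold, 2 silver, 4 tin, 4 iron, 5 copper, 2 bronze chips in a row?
18! / (1! × 2! × 4! × 4! × 5! × 2!) = 23156733600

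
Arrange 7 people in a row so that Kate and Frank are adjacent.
Treat as block: (7-1)! × 2! = 720 × 2 = 1440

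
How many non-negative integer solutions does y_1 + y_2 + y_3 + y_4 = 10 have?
C(10+4-1, 4-1) = C(13, 3) = 286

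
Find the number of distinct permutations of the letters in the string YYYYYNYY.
8! / (1! × 7!) = 8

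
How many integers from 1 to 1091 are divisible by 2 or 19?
⌊1091/2⌋ + ⌊1091/19⌋ - ⌊1091/38⌋ = 545 + 57 - 28 = 574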